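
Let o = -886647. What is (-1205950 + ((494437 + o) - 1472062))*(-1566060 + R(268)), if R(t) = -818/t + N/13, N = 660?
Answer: 4187772671662067/871 ≈ 4.8080e+12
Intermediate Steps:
R(t) = 660/13 - 818/t (R(t) = -818/t + 660/13 = 660/13 - 818/t)
(-1205950 + ((494437 + o) - 1472062))*(-1566060 + R(268)) = (-1205950 + ((494437 - 886647) - 1472062))*(-1566060 + (660/13 - 818/268)) = (-1205950 + (-392210 - 1472062))*(-1566060 + (660/13 - 818*1/268)) = (-1205950 - 1864272)*(-1566060 + (660/13 - 409/134)) = -3070222*(-1566060 + 83123/1742) = -3070222*(-2727993397/1742) = 4187772671662067/871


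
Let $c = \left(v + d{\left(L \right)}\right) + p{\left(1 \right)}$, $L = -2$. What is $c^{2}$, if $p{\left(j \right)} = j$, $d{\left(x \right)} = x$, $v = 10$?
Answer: $81$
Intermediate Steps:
$c = 9$ ($c = \left(10 - 2\right) + 1 = 8 + 1 = 9$)
$c^{2} = 9^{2} = 81$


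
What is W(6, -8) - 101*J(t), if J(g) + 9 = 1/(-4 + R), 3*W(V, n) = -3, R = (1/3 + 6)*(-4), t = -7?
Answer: 80207/88 ≈ 911.44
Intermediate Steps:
R = -76/3 (R = (⅓ + 6)*(-4) = (19/3)*(-4) = -76/3 ≈ -25.333)
W(V, n) = -1 (W(V, n) = (⅓)*(-3) = -1)
J(g) = -795/88 (J(g) = -9 + 1/(-4 - 76/3) = -9 + 1/(-88/3) = -9 - 3/88 = -795/88)
W(6, -8) - 101*J(t) = -1 - 101*(-795/88) = -1 + 80295/88 = 80207/88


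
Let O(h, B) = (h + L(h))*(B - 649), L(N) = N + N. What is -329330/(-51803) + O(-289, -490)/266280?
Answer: 46283376113/4598034280 ≈ 10.066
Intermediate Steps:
L(N) = 2*N
O(h, B) = 3*h*(-649 + B) (O(h, B) = (h + 2*h)*(B - 649) = (3*h)*(-649 + B) = 3*h*(-649 + B))
-329330/(-51803) + O(-289, -490)/266280 = -329330/(-51803) + (3*(-289)*(-649 - 490))/266280 = -329330*(-1/51803) + (3*(-289)*(-1139))*(1/266280) = 329330/51803 + 987513*(1/266280) = 329330/51803 + 329171/88760 = 46283376113/4598034280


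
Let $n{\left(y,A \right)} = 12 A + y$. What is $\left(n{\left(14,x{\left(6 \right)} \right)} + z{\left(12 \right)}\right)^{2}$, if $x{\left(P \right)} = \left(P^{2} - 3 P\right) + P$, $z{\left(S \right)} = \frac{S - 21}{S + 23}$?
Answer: $\frac{111534721}{1225} \approx 91049.0$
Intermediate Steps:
$z{\left(S \right)} = \frac{-21 + S}{23 + S}$
$x{\left(P \right)} = P^{2} - 2 P$
$n{\left(y,A \right)} = y + 12 A$
$\left(n{\left(14,x{\left(6 \right)} \right)} + z{\left(12 \right)}\right)^{2} = \left(\left(14 + 12 \cdot 6 \left(-2 + 6\right)\right) + \frac{-21 + 12}{23 + 12}\right)^{2} = \left(\left(14 + 12 \cdot 6 \cdot 4\right) + \frac{1}{35} \left(-9\right)\right)^{2} = \left(\left(14 + 12 \cdot 24\right) + \frac{1}{35} \left(-9\right)\right)^{2} = \left(\left(14 + 288\right) - \frac{9}{35}\right)^{2} = \left(302 - \frac{9}{35}\right)^{2} = \left(\frac{10561}{35}\right)^{2} = \frac{111534721}{1225}$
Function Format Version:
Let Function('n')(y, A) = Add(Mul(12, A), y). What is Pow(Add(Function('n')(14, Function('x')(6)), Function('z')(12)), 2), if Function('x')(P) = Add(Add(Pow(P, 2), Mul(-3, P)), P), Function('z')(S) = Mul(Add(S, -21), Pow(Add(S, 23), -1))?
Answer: Rational(111534721, 1225) ≈ 91049.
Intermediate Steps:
Function('z')(S) = Mul(Pow(Add(23, S), -1), Add(-21, S)) (Function('z')(S) = Mul(Add(-21, S), Pow(Add(23, S), -1)) = Mul(Pow(Add(23, S), -1), Add(-21, S)))
Function('x')(P) = Add(Pow(P, 2), Mul(-2, P))
Function('n')(y, A) = Add(y, Mul(12, A))
Pow(Add(Function('n')(14, Function('x')(6)), Function('z')(12)), 2) = Pow(Add(Add(14, Mul(12, Mul(6, Add(-2, 6)))), Mul(Pow(Add(23, 12), -1), Add(-21, 12))), 2) = Pow(Add(Add(14, Mul(12, Mul(6, 4))), Mul(Pow(35, -1), -9)), 2) = Pow(Add(Add(14, Mul(12, 24)), Mul(Rational(1, 35), -9)), 2) = Pow(Add(Add(14, 288), Rational(-9, 35)), 2) = Pow(Add(302, Rational(-9, 35)), 2) = Pow(Rational(10561, 35), 2) = Rational(111534721, 1225)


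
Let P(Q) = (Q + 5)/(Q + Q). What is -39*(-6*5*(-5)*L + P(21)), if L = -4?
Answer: 163631/7 ≈ 23376.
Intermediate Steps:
P(Q) = (5 + Q)/(2*Q) (P(Q) = (5 + Q)/((2*Q)) = (5 + Q)*(1/(2*Q)) = (5 + Q)/(2*Q))
-39*(-6*5*(-5)*L + P(21)) = -39*(-6*5*(-5)*(-4) + (½)*(5 + 21)/21) = -39*(-(-150)*(-4) + (½)*(1/21)*26) = -39*(-6*100 + 13/21) = -39*(-600 + 13/21) = -39*(-12587/21) = 163631/7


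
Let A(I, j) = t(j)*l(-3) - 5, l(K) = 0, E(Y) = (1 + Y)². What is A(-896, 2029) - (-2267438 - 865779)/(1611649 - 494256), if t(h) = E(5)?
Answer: -2453748/1117393 ≈ -2.1960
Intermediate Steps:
t(h) = 36 (t(h) = (1 + 5)² = 6² = 36)
A(I, j) = -5 (A(I, j) = 36*0 - 5 = 0 - 5 = -5)
A(-896, 2029) - (-2267438 - 865779)/(1611649 - 494256) = -5 - (-2267438 - 865779)/(1611649 - 494256) = -5 - (-3133217)/1117393 = -5 - 1*(-3133217/1117393) = -5 + 3133217/1117393 = -2453748/1117393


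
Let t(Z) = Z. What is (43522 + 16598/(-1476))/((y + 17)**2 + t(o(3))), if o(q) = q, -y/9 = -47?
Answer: 32110937/142879014 ≈ 0.22474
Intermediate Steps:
y = 423 (y = -9*(-47) = 423)
(43522 + 16598/(-1476))/((y + 17)**2 + t(o(3))) = (43522 + 16598/(-1476))/((423 + 17)**2 + 3) = (43522 + 16598*(-1/1476))/(440**2 + 3) = (43522 - 8299/738)/(193600 + 3) = (32110937/738)/193603 = (32110937/738)*(1/193603) = 32110937/142879014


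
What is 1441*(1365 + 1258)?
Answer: 3779743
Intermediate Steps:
1441*(1365 + 1258) = 1441*2623 = 3779743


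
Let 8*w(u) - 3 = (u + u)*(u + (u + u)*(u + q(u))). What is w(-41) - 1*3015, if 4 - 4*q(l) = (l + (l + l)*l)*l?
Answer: 114298463/4 ≈ 2.8575e+7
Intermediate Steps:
q(l) = 1 - l*(l + 2*l**2)/4 (q(l) = 1 - (l + (l + l)*l)*l/4 = 1 - (l + (2*l)*l)*l/4 = 1 - (l + 2*l**2)*l/4 = 1 - l*(l + 2*l**2)/4)
w(u) = 3/8 + u*(u + 2*u*(1 + u - u**3/2 - u**2/4))/4 (w(u) = 3/8 + ((u + u)*(u + (u + u)*(u + (1 - u**3/2 - u**2/4))))/8 = 3/8 + ((2*u)*(u + (2*u)*(1 + u - u**3/2 - u**2/4)))/8 = 3/8 + ((2*u)*(u + 2*u*(1 + u - u**3/2 - u**2/4)))/8 = 3/8 + (2*u*(u + 2*u*(1 + u - u**3/2 - u**2/4)))/8 = 3/8 + u*(u + 2*u*(1 + u - u**3/2 - u**2/4))/4)
w(-41) - 1*3015 = (3/8 + (1/2)*(-41)**3 - 1/4*(-41)**5 - 1/8*(-41)**4 + (3/4)*(-41)**2) - 1*3015 = (3/8 + (1/2)*(-68921) - 1/4*(-115856201) - 1/8*2825761 + (3/4)*1681) - 3015 = (3/8 - 68921/2 + 115856201/4 - 2825761/8 + 5043/4) - 3015 = 114310523/4 - 3015 = 114298463/4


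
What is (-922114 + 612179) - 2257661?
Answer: -2567596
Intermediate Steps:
(-922114 + 612179) - 2257661 = -309935 - 2257661 = -2567596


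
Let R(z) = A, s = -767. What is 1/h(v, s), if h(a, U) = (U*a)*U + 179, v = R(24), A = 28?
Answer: 1/16472271 ≈ 6.0708e-8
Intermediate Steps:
R(z) = 28
v = 28
h(a, U) = 179 + a*U² (h(a, U) = a*U² + 179 = 179 + a*U²)
1/h(v, s) = 1/(179 + 28*(-767)²) = 1/(179 + 28*588289) = 1/(179 + 16472092) = 1/16472271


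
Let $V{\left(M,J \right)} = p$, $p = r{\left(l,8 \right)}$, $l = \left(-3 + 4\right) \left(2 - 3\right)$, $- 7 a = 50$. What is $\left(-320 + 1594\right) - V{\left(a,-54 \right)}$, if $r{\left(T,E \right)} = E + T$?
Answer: $1267$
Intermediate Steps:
$a = - \frac{50}{7}$ ($a = \left(- \frac{1}{7}\right) 50 = - \frac{50}{7} \approx -7.1429$)
$l = -1$ ($l = 1 \left(-1\right) = -1$)
$p = 7$ ($p = 8 - 1 = 7$)
$V{\left(M,J \right)} = 7$
$\left(-320 + 1594\right) - V{\left(a,-54 \right)} = \left(-320 + 1594\right) - 7 = 1274 - 7 = 1267$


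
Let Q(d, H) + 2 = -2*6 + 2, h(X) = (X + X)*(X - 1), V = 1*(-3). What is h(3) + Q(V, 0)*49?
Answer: -576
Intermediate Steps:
V = -3
h(X) = 2*X*(-1 + X) (h(X) = (2*X)*(-1 + X) = 2*X*(-1 + X))
Q(d, H) = -12 (Q(d, H) = -2 + (-2*6 + 2) = -2 + (-12 + 2) = -2 - 10 = -12)
h(3) + Q(V, 0)*49 = 2*3*(-1 + 3) - 12*49 = 2*3*2 - 588 = 12 - 588 = -576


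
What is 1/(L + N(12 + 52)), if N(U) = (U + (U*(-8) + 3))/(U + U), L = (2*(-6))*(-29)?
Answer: 128/44099 ≈ 0.0029026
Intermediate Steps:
L = 348 (L = -12*(-29) = 348)
N(U) = (3 - 7*U)/(2*U) (N(U) = (U + (-8*U + 3))/((2*U)) = (U + (3 - 8*U))*(1/(2*U)) = (3 - 7*U)*(1/(2*U)) = (3 - 7*U)/(2*U))
1/(L + N(12 + 52)) = 1/(348 + (3 - 7*(12 + 52))/(2*(12 + 52))) = 1/(348 + (½)*(3 - 7*64)/64) = 1/(348 + (½)*(1/64)*(3 - 448)) = 1/(348 + (½)*(1/64)*(-445)) = 1/(348 - 445/128) = 1/(44099/128) = 128/44099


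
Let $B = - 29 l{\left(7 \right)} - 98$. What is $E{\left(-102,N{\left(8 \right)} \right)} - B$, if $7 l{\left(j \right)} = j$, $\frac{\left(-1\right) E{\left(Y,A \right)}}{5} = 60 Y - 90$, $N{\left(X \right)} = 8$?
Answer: $31177$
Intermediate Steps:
$E{\left(Y,A \right)} = 450 - 300 Y$ ($E{\left(Y,A \right)} = - 5 \left(60 Y - 90\right) = - 5 \left(-90 + 60 Y\right) = 450 - 300 Y$)
$l{\left(j \right)} = \frac{j}{7}$
$B = -127$ ($B = - 29 \cdot \frac{1}{7} \cdot 7 - 98 = \left(-29\right) 1 - 98 = -29 - 98 = -127$)
$E{\left(-102,N{\left(8 \right)} \right)} - B = \left(450 - -30600\right) - -127 = \left(450 + 30600\right) + 127 = 31050 + 127 = 31177$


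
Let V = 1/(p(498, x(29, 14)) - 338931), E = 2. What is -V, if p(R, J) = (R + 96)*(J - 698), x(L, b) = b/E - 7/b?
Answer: 1/749682 ≈ 1.3339e-6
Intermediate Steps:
x(L, b) = b/2 - 7/b
p(R, J) = (-698 + J)*(96 + R) (p(R, J) = (96 + R)*(-698 + J) = (-698 + J)*(96 + R))
V = -1/749682 (V = 1/((-67008 - 698*498 + 96*((½)*14 - 7/14) + ((½)*14 - 7/14)*498) - 338931) = 1/((-67008 - 347604 + 96*(7 - 7*1/14) + (7 - 7*1/14)*498) - 338931) = 1/((-67008 - 347604 + 96*(7 - ½) + (7 - ½)*498) - 338931) = 1/((-67008 - 347604 + 96*(13/2) + (13/2)*498) - 338931) = 1/((-67008 - 347604 + 624 + 3237) - 338931) = 1/(-410751 - 338931) = 1/(-749682) = -1/749682 ≈ -1.3339e-6)
-V = -1*(-1/749682) = 1/749682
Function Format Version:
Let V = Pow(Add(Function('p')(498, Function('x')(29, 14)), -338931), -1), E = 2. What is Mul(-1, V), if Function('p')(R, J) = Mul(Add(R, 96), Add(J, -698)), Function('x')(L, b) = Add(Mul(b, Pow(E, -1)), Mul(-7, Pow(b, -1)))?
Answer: Rational(1, 749682) ≈ 1.3339e-6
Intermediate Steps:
Function('x')(L, b) = Add(Mul(Rational(1, 2), b), Mul(-7, Pow(b, -1))) (Function('x')(L, b) = Add(Mul(b, Pow(2, -1)), Mul(-7, Pow(b, -1))) = Add(Mul(b, Rational(1, 2)), Mul(-7, Pow(b, -1))) = Add(Mul(Rational(1, 2), b), Mul(-7, Pow(b, -1))))
Function('p')(R, J) = Mul(Add(-698, J), Add(96, R)) (Function('p')(R, J) = Mul(Add(96, R), Add(-698, J)) = Mul(Add(-698, J), Add(96, R)))
V = Rational(-1, 749682) (V = Pow(Add(Add(-67008, Mul(-698, 498), Mul(96, Add(Mul(Rational(1, 2), 14), Mul(-7, Pow(14, -1)))), Mul(Add(Mul(Rational(1, 2), 14), Mul(-7, Pow(14, -1))), 498)), -338931), -1) = Pow(Add(Add(-67008, -347604, Mul(96, Add(7, Mul(-7, Rational(1, 14)))), Mul(Add(7, Mul(-7, Rational(1, 14))), 498)), -338931), -1) = Pow(Add(Add(-67008, -347604, Mul(96, Add(7, Rational(-1, 2))), Mul(Add(7, Rational(-1, 2)), 498)), -338931), -1) = Pow(Add(Add(-67008, -347604, Mul(96, Rational(13, 2)), Mul(Rational(13, 2), 498)), -338931), -1) = Pow(Add(Add(-67008, -347604, 624, 3237), -338931), -1) = Pow(Add(-410751, -338931), -1) = Pow(-749682, -1) = Rational(-1, 749682) ≈ -1.3339e-6)
Mul(-1, V) = Mul(-1, Rational(-1, 749682)) = Rational(1, 749682)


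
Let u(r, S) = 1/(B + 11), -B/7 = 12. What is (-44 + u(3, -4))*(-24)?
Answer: 77112/73 ≈ 1056.3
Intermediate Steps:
B = -84 (B = -7*12 = -84)
u(r, S) = -1/73 (u(r, S) = 1/(-84 + 11) = 1/(-73) = -1/73)
(-44 + u(3, -4))*(-24) = (-44 - 1/73)*(-24) = -3213/73*(-24) = 77112/73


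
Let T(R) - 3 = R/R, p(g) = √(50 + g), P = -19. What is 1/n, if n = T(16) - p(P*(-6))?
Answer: -1/37 - √41/74 ≈ -0.11356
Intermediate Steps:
T(R) = 4 (T(R) = 3 + R/R = 3 + 1 = 4)
n = 4 - 2*√41 (n = 4 - √(50 - 19*(-6)) = 4 - √(50 + 114) = 4 - √164 = 4 - 2*√41 ≈ -8.8062)
1/n = 1/(4 - 2*√41)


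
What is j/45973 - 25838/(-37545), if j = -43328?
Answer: -438899386/1726056285 ≈ -0.25428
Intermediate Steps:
j/45973 - 25838/(-37545) = -43328/45973 - 25838/(-37545) = -43328*1/45973 - 25838*(-1/37545) = -43328/45973 + 25838/37545 = -438899386/1726056285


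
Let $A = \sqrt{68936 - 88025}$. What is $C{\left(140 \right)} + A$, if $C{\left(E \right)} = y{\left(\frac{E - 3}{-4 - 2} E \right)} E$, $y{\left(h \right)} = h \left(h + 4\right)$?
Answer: $\frac{12859422800}{9} + 3 i \sqrt{2121} \approx 1.4288 \cdot 10^{9} + 138.16 i$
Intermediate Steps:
$y{\left(h \right)} = h \left(4 + h\right)$
$C{\left(E \right)} = E^{2} \left(\frac{1}{2} - \frac{E}{6}\right) \left(4 + E \left(\frac{1}{2} - \frac{E}{6}\right)\right)$ ($C{\left(E \right)} = \frac{E - 3}{-4 - 2} E \left(4 + \frac{E - 3}{-4 - 2} E\right) E = \frac{-3 + E}{-6} E \left(4 + \frac{-3 + E}{-6} E\right) E = \left(-3 + E\right) \left(- \frac{1}{6}\right) E \left(4 + \left(-3 + E\right) \left(- \frac{1}{6}\right) E\right) E = \left(\frac{1}{2} - \frac{E}{6}\right) E \left(4 + \left(\frac{1}{2} - \frac{E}{6}\right) E\right) E = E \left(\frac{1}{2} - \frac{E}{6}\right) \left(4 + E \left(\frac{1}{2} - \frac{E}{6}\right)\right) E = E^{2} \left(\frac{1}{2} - \frac{E}{6}\right) \left(4 + E \left(\frac{1}{2} - \frac{E}{6}\right)\right)$)
$A = 3 i \sqrt{2121}$ ($A = \sqrt{-19089} = 3 i \sqrt{2121} \approx 138.16 i$)
$C{\left(140 \right)} + A = \frac{140^{2} \left(-24 + 140 \left(-3 + 140\right)\right) \left(-3 + 140\right)}{36} + 3 i \sqrt{2121} = \frac{1}{36} \cdot 19600 \left(-24 + 140 \cdot 137\right) 137 + 3 i \sqrt{2121} = \frac{1}{36} \cdot 19600 \left(-24 + 19180\right) 137 + 3 i \sqrt{2121} = \frac{1}{36} \cdot 19600 \cdot 19156 \cdot 137 + 3 i \sqrt{2121} = \frac{12859422800}{9} + 3 i \sqrt{2121}$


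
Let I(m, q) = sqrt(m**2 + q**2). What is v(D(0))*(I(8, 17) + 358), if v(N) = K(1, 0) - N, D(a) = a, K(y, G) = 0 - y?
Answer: -358 - sqrt(353) ≈ -376.79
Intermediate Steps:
K(y, G) = -y
v(N) = -1 - N (v(N) = -1*1 - N = -1 - N)
v(D(0))*(I(8, 17) + 358) = (-1 - 1*0)*(sqrt(8**2 + 17**2) + 358) = (-1 + 0)*(sqrt(64 + 289) + 358) = -(sqrt(353) + 358) = -(358 + sqrt(353)) = -358 - sqrt(353)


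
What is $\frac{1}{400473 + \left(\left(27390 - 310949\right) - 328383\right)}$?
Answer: $- \frac{1}{211469} \approx -4.7288 \cdot 10^{-6}$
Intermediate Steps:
$\frac{1}{400473 + \left(\left(27390 - 310949\right) - 328383\right)} = \frac{1}{400473 - 611942} = \frac{1}{-211469} = - \frac{1}{211469}$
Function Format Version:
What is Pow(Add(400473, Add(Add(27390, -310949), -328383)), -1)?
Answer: Rational(-1, 211469) ≈ -4.7288e-6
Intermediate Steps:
Pow(Add(400473, Add(Add(27390, -310949), -328383)), -1) = Pow(Add(400473, Add(-283559, -328383)), -1) = Pow(Add(400473, -611942), -1) = Pow(-211469, -1) = Rational(-1, 211469)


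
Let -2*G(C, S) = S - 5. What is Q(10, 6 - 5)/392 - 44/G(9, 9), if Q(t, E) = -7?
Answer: 1231/56 ≈ 21.982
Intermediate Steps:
G(C, S) = 5/2 - S/2 (G(C, S) = -(S - 5)/2 = -(-5 + S)/2 = 5/2 - S/2)
Q(10, 6 - 5)/392 - 44/G(9, 9) = -7/392 - 44/(5/2 - 1/2*9) = -7*1/392 - 44/(5/2 - 9/2) = -1/56 - 44/(-2) = -1/56 - 44*(-1/2) = -1/56 + 22 = 1231/56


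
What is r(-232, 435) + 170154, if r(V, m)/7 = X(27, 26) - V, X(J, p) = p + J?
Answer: 172149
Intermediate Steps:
X(J, p) = J + p
r(V, m) = 371 - 7*V (r(V, m) = 7*((27 + 26) - V) = 7*(53 - V) = 371 - 7*V)
r(-232, 435) + 170154 = (371 - 7*(-232)) + 170154 = (371 + 1624) + 170154 = 1995 + 170154 = 172149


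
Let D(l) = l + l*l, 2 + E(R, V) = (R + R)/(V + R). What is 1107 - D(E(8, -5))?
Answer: 9833/9 ≈ 1092.6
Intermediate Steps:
E(R, V) = -2 + 2*R/(R + V) (E(R, V) = -2 + (R + R)/(V + R) = -2 + (2*R)/(R + V) = -2 + 2*R/(R + V))
D(l) = l + l²
1107 - D(E(8, -5)) = 1107 - (-2*(-5)/(8 - 5))*(1 - 2*(-5)/(8 - 5)) = 1107 - (-2*(-5)/3)*(1 - 2*(-5)/3) = 1107 - (-2*(-5)*⅓)*(1 - 2*(-5)*⅓) = 1107 - 10*(1 + 10/3)/3 = 1107 - 10*13/(3*3) = 1107 - 1*130/9 = 1107 - 130/9 = 9833/9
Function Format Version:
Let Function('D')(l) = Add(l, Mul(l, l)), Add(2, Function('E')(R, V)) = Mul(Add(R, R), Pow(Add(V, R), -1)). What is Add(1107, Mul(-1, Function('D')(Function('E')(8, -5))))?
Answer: Rational(9833, 9) ≈ 1092.6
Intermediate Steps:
Function('E')(R, V) = Add(-2, Mul(2, R, Pow(Add(R, V), -1))) (Function('E')(R, V) = Add(-2, Mul(Add(R, R), Pow(Add(V, R), -1))) = Add(-2, Mul(Mul(2, R), Pow(Add(R, V), -1))) = Add(-2, Mul(2, R, Pow(Add(R, V), -1))))
Function('D')(l) = Add(l, Pow(l, 2))
Add(1107, Mul(-1, Function('D')(Function('E')(8, -5)))) = Add(1107, Mul(-1, Mul(Mul(-2, -5, Pow(Add(8, -5), -1)), Add(1, Mul(-2, -5, Pow(Add(8, -5), -1)))))) = Add(1107, Mul(-1, Mul(Mul(-2, -5, Pow(3, -1)), Add(1, Mul(-2, -5, Pow(3, -1)))))) = Add(1107, Mul(-1, Mul(Mul(-2, -5, Rational(1, 3)), Add(1, Mul(-2, -5, Rational(1, 3)))))) = Add(1107, Mul(-1, Mul(Rational(10, 3), Add(1, Rational(10, 3))))) = Add(1107, Mul(-1, Mul(Rational(10, 3), Rational(13, 3)))) = Add(1107, Mul(-1, Rational(130, 9))) = Add(1107, Rational(-130, 9)) = Rational(9833, 9)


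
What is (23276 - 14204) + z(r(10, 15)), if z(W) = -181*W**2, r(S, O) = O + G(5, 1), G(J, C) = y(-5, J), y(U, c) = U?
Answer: -9028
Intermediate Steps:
G(J, C) = -5
r(S, O) = -5 + O (r(S, O) = O - 5 = -5 + O)
z(W) = -181*W**2
(23276 - 14204) + z(r(10, 15)) = (23276 - 14204) - 181*(-5 + 15)**2 = 9072 - 181*10**2 = 9072 - 181*100 = 9072 - 18100 = -9028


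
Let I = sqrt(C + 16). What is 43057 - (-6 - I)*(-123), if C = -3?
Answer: 42319 - 123*sqrt(13) ≈ 41876.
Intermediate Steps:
I = sqrt(13) (I = sqrt(-3 + 16) = sqrt(13) ≈ 3.6056)
43057 - (-6 - I)*(-123) = 43057 - (-6 - sqrt(13))*(-123) = 43057 - (738 + 123*sqrt(13)) = 43057 + (-738 - 123*sqrt(13)) = 42319 - 123*sqrt(13)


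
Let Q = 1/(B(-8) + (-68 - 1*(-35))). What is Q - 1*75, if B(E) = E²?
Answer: -2324/31 ≈ -74.968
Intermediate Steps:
Q = 1/31 (Q = 1/((-8)² + (-68 - 1*(-35))) = 1/(64 + (-68 + 35)) = 1/(64 - 33) = 1/31 ≈ 0.032258)
Q - 1*75 = 1/31 - 1*75 = 1/31 - 75 = -2324/31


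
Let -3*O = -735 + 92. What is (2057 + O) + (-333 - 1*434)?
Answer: 4513/3 ≈ 1504.3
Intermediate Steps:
O = 643/3 (O = -(-735 + 92)/3 = -⅓*(-643) = 643/3 ≈ 214.33)
(2057 + O) + (-333 - 1*434) = (2057 + 643/3) + (-333 - 1*434) = 6814/3 + (-333 - 434) = 6814/3 - 767 = 4513/3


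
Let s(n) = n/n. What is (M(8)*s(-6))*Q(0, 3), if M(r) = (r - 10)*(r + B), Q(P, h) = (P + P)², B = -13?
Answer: 0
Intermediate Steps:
Q(P, h) = 4*P² (Q(P, h) = (2*P)² = 4*P²)
s(n) = 1
M(r) = (-13 + r)*(-10 + r) (M(r) = (r - 10)*(r - 13) = (-10 + r)*(-13 + r) = (-13 + r)*(-10 + r))
(M(8)*s(-6))*Q(0, 3) = ((130 + 8² - 23*8)*1)*(4*0²) = ((130 + 64 - 184)*1)*(4*0) = (10*1)*0 = 10*0 = 0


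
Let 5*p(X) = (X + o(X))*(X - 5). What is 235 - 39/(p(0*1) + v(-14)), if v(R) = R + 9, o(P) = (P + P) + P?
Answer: 1214/5 ≈ 242.80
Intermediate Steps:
o(P) = 3*P (o(P) = 2*P + P = 3*P)
v(R) = 9 + R
p(X) = 4*X*(-5 + X)/5 (p(X) = ((X + 3*X)*(X - 5))/5 = ((4*X)*(-5 + X))/5 = (4*X*(-5 + X))/5 = 4*X*(-5 + X)/5)
235 - 39/(p(0*1) + v(-14)) = 235 - 39/(4*(0*1)*(-5 + 0*1)/5 + (9 - 14)) = 235 - 39/((4/5)*0*(-5 + 0) - 5) = 235 - 39/((4/5)*0*(-5) - 5) = 235 - 39/(0 - 5) = 235 - 39/(-5) = 235 - 1/5*(-39) = 235 + 39/5 = 1214/5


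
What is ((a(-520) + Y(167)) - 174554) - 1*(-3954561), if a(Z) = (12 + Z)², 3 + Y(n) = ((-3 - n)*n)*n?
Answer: -703062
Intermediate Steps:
Y(n) = -3 + n²*(-3 - n) (Y(n) = -3 + ((-3 - n)*n)*n = -3 + (n*(-3 - n))*n = -3 + n²*(-3 - n))
((a(-520) + Y(167)) - 174554) - 1*(-3954561) = (((12 - 520)² + (-3 - 1*167³ - 3*167²)) - 174554) - 1*(-3954561) = (((-508)² + (-3 - 1*4657463 - 3*27889)) - 174554) + 3954561 = ((258064 + (-3 - 4657463 - 83667)) - 174554) + 3954561 = ((258064 - 4741133) - 174554) + 3954561 = (-4483069 - 174554) + 3954561 = -4657623 + 3954561 = -703062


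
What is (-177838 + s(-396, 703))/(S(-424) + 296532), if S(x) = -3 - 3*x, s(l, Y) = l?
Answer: -878/1467 ≈ -0.59850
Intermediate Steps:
(-177838 + s(-396, 703))/(S(-424) + 296532) = (-177838 - 396)/((-3 - 3*(-424)) + 296532) = -178234/((-3 + 1272) + 296532) = -178234/(1269 + 296532) = -178234/297801 = -178234*1/297801 = -878/1467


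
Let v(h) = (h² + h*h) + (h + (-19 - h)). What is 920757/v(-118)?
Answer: 920757/27829 ≈ 33.086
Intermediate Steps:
v(h) = -19 + 2*h² (v(h) = (h² + h²) - 19 = 2*h² - 19 = -19 + 2*h²)
920757/v(-118) = 920757/(-19 + 2*(-118)²) = 920757/(-19 + 2*13924) = 920757/(-19 + 27848) = 920757/27829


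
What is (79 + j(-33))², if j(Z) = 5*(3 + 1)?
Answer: 9801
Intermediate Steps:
j(Z) = 20 (j(Z) = 5*4 = 20)
(79 + j(-33))² = (79 + 20)² = 99² = 9801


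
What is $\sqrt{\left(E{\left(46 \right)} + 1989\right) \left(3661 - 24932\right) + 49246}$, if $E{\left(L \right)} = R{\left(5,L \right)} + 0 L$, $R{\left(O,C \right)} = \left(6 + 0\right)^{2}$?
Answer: $i \sqrt{43024529} \approx 6559.3 i$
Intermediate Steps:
$R{\left(O,C \right)} = 36$ ($R{\left(O,C \right)} = 6^{2} = 36$)
$E{\left(L \right)} = 36$ ($E{\left(L \right)} = 36 + 0 L = 36 + 0 = 36$)
$\sqrt{\left(E{\left(46 \right)} + 1989\right) \left(3661 - 24932\right) + 49246} = \sqrt{\left(36 + 1989\right) \left(3661 - 24932\right) + 49246} = \sqrt{2025 \left(-21271\right) + 49246} = \sqrt{-43073775 + 49246} = \sqrt{-43024529} = i \sqrt{43024529}$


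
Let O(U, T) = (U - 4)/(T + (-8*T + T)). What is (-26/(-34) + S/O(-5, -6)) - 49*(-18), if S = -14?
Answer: 15959/17 ≈ 938.76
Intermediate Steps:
O(U, T) = -(-4 + U)/(6*T) (O(U, T) = (-4 + U)/(T - 7*T) = (-4 + U)/((-6*T)) = (-4 + U)*(-1/(6*T)) = -(-4 + U)/(6*T))
(-26/(-34) + S/O(-5, -6)) - 49*(-18) = (-26/(-34) - 14*(-36/(4 - 1*(-5)))) - 49*(-18) = (-26*(-1/34) - 14*(-36/(4 + 5))) + 882 = (13/17 - 14/((⅙)*(-⅙)*9)) + 882 = (13/17 - 14/(-¼)) + 882 = (13/17 - 14*(-4)) + 882 = (13/17 + 56) + 882 = 965/17 + 882 = 15959/17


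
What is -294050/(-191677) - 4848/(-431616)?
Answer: 2663456977/1723559584 ≈ 1.5453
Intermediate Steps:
-294050/(-191677) - 4848/(-431616) = -294050*(-1/191677) - 4848*(-1/431616) = 294050/191677 + 101/8992 = 2663456977/1723559584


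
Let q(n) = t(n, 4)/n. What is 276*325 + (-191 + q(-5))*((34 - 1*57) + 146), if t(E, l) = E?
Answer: 66330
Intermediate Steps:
q(n) = 1 (q(n) = n/n = 1)
276*325 + (-191 + q(-5))*((34 - 1*57) + 146) = 276*325 + (-191 + 1)*((34 - 1*57) + 146) = 89700 - 190*((34 - 57) + 146) = 89700 - 190*(-23 + 146) = 89700 - 190*123 = 89700 - 23370 = 66330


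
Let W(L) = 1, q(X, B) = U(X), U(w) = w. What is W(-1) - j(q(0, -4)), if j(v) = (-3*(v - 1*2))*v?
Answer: 1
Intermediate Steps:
q(X, B) = X
j(v) = v*(6 - 3*v) (j(v) = (-3*(v - 2))*v = (-3*(-2 + v))*v = (6 - 3*v)*v = v*(6 - 3*v))
W(-1) - j(q(0, -4)) = 1 - 3*0*(2 - 1*0) = 1 - 3*0*(2 + 0) = 1 - 3*0*2 = 1 - 1*0 = 1 + 0 = 1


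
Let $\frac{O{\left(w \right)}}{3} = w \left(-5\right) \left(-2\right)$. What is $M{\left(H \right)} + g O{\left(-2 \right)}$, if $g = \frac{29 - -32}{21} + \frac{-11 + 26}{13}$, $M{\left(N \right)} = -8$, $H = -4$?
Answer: $- \frac{22888}{91} \approx -251.52$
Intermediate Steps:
$O{\left(w \right)} = 30 w$ ($O{\left(w \right)} = 3 w \left(-5\right) \left(-2\right) = 3 - 5 w \left(-2\right) = 3 \cdot 10 w = 30 w$)
$g = \frac{1108}{273}$ ($g = \left(29 + 32\right) \frac{1}{21} + 15 \cdot \frac{1}{13} = 61 \cdot \frac{1}{21} + \frac{15}{13} = \frac{61}{21} + \frac{15}{13} = \frac{1108}{273} \approx 4.0586$)
$M{\left(H \right)} + g O{\left(-2 \right)} = -8 + \frac{1108 \cdot 30 \left(-2\right)}{273} = -8 + \frac{1108}{273} \left(-60\right) = -8 - \frac{22160}{91} = - \frac{22888}{91}$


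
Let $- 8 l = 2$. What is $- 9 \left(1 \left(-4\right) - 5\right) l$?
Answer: $- \frac{81}{4} \approx -20.25$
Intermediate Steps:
$l = - \frac{1}{4}$ ($l = \left(- \frac{1}{8}\right) 2 = - \frac{1}{4} \approx -0.25$)
$- 9 \left(1 \left(-4\right) - 5\right) l = - 9 \left(1 \left(-4\right) - 5\right) \left(- \frac{1}{4}\right) = - 9 \left(-4 - 5\right) \left(- \frac{1}{4}\right) = \left(-9\right) \left(-9\right) \left(- \frac{1}{4}\right) = 81 \left(- \frac{1}{4}\right) = - \frac{81}{4}$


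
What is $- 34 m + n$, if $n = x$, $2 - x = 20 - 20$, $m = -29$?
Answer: $988$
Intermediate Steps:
$x = 2$ ($x = 2 - \left(20 - 20\right) = 2 - 0 = 2 + 0 = 2$)
$n = 2$
$- 34 m + n = \left(-34\right) \left(-29\right) + 2 = 986 + 2 = 988$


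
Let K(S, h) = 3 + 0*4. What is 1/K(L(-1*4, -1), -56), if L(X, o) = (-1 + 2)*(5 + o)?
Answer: ⅓ ≈ 0.33333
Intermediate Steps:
L(X, o) = 5 + o (L(X, o) = 1*(5 + o) = 5 + o)
K(S, h) = 3 (K(S, h) = 3 + 0 = 3)
1/K(L(-1*4, -1), -56) = 1/3 = ⅓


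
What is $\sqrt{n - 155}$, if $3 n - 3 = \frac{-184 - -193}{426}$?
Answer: $\frac{i \sqrt{3105114}}{142} \approx 12.409 i$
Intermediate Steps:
$n = \frac{143}{142}$ ($n = 1 + \frac{\left(-184 - -193\right) \frac{1}{426}}{3} = 1 + \frac{\left(-184 + 193\right) \frac{1}{426}}{3} = 1 + \frac{9 \cdot \frac{1}{426}}{3} = 1 + \frac{1}{3} \cdot \frac{3}{142} = 1 + \frac{1}{142} = \frac{143}{142} \approx 1.007$)
$\sqrt{n - 155} = \sqrt{\frac{143}{142} - 155} = \sqrt{- \frac{21867}{142}} = \frac{i \sqrt{3105114}}{142}$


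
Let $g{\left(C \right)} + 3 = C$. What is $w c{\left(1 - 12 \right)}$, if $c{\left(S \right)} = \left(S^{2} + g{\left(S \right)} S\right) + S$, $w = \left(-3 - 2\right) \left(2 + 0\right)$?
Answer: $-2640$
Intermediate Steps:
$g{\left(C \right)} = -3 + C$
$w = -10$ ($w = \left(-5\right) 2 = -10$)
$c{\left(S \right)} = S + S^{2} + S \left(-3 + S\right)$ ($c{\left(S \right)} = \left(S^{2} + \left(-3 + S\right) S\right) + S = \left(S^{2} + S \left(-3 + S\right)\right) + S = S + S^{2} + S \left(-3 + S\right)$)
$w c{\left(1 - 12 \right)} = - 10 \cdot 2 \left(1 - 12\right) \left(-1 + \left(1 - 12\right)\right) = - 10 \cdot 2 \left(-11\right) \left(-1 - 11\right) = - 10 \cdot 2 \left(-11\right) \left(-12\right) = \left(-10\right) 264 = -2640$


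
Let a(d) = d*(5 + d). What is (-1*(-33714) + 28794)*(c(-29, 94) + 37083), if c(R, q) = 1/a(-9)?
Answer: 6953957701/3 ≈ 2.3180e+9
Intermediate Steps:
c(R, q) = 1/36 (c(R, q) = 1/(-9*(5 - 9)) = 1/(-9*(-4)) = 1/36)
(-1*(-33714) + 28794)*(c(-29, 94) + 37083) = (-1*(-33714) + 28794)*(1/36 + 37083) = (33714 + 28794)*(1334989/36) = 62508*(1334989/36) = 6953957701/3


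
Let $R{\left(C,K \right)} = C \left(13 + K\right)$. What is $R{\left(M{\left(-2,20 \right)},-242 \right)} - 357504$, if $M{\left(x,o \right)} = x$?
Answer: $-357046$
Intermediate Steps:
$R{\left(M{\left(-2,20 \right)},-242 \right)} - 357504 = - 2 \left(13 - 242\right) - 357504 = \left(-2\right) \left(-229\right) - 357504 = 458 - 357504 = -357046$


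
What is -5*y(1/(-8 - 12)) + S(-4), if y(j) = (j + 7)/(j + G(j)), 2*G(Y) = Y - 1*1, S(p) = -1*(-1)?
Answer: 1413/23 ≈ 61.435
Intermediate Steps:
S(p) = 1
G(Y) = -1/2 + Y/2 (G(Y) = (Y - 1*1)/2 = (Y - 1)/2 = (-1 + Y)/2 = -1/2 + Y/2)
y(j) = (7 + j)/(-1/2 + 3*j/2) (y(j) = (j + 7)/(j + (-1/2 + j/2)) = (7 + j)/(-1/2 + 3*j/2))
-5*y(1/(-8 - 12)) + S(-4) = -10*(7 + 1/(-8 - 12))/(-1 + 3/(-8 - 12)) + 1 = -10*(7 + 1/(-20))/(-1 + 3/(-20)) + 1 = -10*(7 - 1/20)/(-1 + 3*(-1/20)) + 1 = -10*139/((-1 - 3/20)*20) + 1 = -10*139/((-23/20)*20) + 1 = -10*(-20)*139/(23*20) + 1 = -5*(-278/23) + 1 = 1390/23 + 1 = 1413/23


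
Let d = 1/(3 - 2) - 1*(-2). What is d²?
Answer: 9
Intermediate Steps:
d = 3 (d = 1/1 + 2 = 1 + 2 = 3)
d² = 3² = 9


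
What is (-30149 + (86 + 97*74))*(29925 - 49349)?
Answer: 444518240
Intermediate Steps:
(-30149 + (86 + 97*74))*(29925 - 49349) = (-30149 + (86 + 7178))*(-19424) = (-30149 + 7264)*(-19424) = -22885*(-19424) = 444518240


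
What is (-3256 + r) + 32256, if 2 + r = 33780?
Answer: 62778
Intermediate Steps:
r = 33778 (r = -2 + 33780 = 33778)
(-3256 + r) + 32256 = (-3256 + 33778) + 32256 = 30522 + 32256 = 62778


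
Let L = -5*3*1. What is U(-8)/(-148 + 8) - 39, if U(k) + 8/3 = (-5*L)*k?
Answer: -3643/105 ≈ -34.695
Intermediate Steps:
L = -15 (L = -15*1 = -15)
U(k) = -8/3 + 75*k (U(k) = -8/3 + (-5*(-15))*k = -8/3 + 75*k)
U(-8)/(-148 + 8) - 39 = (-8/3 + 75*(-8))/(-148 + 8) - 39 = (-8/3 - 600)/(-140) - 39 = -1808/3*(-1/140) - 39 = 452/105 - 39 = -3643/105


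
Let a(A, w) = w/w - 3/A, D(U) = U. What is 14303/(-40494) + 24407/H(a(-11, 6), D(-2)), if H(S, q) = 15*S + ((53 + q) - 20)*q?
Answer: -5439229327/9556584 ≈ -569.16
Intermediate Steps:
a(A, w) = 1 - 3/A
H(S, q) = 15*S + q*(33 + q) (H(S, q) = 15*S + (33 + q)*q = 15*S + q*(33 + q))
14303/(-40494) + 24407/H(a(-11, 6), D(-2)) = 14303/(-40494) + 24407/((-2)² + 15*((-3 - 11)/(-11)) + 33*(-2)) = 14303*(-1/40494) + 24407/(4 + 15*(-1/11*(-14)) - 66) = -14303/40494 + 24407/(4 + 15*(14/11) - 66) = -14303/40494 + 24407/(4 + 210/11 - 66) = -14303/40494 + 24407/(-472/11) = -14303/40494 + 24407*(-11/472) = -14303/40494 - 268477/472 = -5439229327/9556584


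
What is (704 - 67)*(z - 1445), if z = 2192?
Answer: 475839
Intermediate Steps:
(704 - 67)*(z - 1445) = (704 - 67)*(2192 - 1445) = 637*747 = 475839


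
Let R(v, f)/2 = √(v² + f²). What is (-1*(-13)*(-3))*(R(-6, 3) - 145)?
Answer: 5655 - 234*√5 ≈ 5131.8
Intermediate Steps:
R(v, f) = 2*√(f² + v²) (R(v, f) = 2*√(v² + f²) = 2*√(f² + v²))
(-1*(-13)*(-3))*(R(-6, 3) - 145) = (-1*(-13)*(-3))*(2*√(3² + (-6)²) - 145) = (13*(-3))*(2*√(9 + 36) - 145) = -39*(2*√45 - 145) = -39*(2*(3*√5) - 145) = -39*(6*√5 - 145) = -39*(-145 + 6*√5) = 5655 - 234*√5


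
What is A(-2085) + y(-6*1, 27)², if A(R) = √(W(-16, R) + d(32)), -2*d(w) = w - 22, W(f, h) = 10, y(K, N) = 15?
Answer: 225 + √5 ≈ 227.24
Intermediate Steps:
d(w) = 11 - w/2 (d(w) = -(w - 22)/2 = -(-22 + w)/2 = 11 - w/2)
A(R) = √5 (A(R) = √(10 + (11 - ½*32)) = √(10 + (11 - 16)) = √(10 - 5) = √5)
A(-2085) + y(-6*1, 27)² = √5 + 15² = √5 + 225 = 225 + √5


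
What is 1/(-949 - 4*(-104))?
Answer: -1/533 ≈ -0.0018762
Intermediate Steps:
1/(-949 - 4*(-104)) = 1/(-949 + 416) = 1/(-533) = -1/533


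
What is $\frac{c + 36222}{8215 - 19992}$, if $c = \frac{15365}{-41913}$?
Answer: $- \frac{1518157321}{493609401} \approx -3.0756$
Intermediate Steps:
$c = - \frac{15365}{41913}$ ($c = 15365 \left(- \frac{1}{41913}\right) = - \frac{15365}{41913} \approx -0.36659$)
$\frac{c + 36222}{8215 - 19992} = \frac{- \frac{15365}{41913} + 36222}{8215 - 19992} = \frac{1518157321}{41913 \left(-11777\right)} = \frac{1518157321}{41913} \left(- \frac{1}{11777}\right) = - \frac{1518157321}{493609401}$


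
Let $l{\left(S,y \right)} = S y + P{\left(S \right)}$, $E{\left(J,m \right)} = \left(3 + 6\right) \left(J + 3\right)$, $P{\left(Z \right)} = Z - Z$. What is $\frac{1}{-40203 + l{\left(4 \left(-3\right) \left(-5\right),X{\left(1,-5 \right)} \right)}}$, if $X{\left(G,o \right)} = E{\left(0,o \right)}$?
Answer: $- \frac{1}{38583} \approx -2.5918 \cdot 10^{-5}$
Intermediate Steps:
$P{\left(Z \right)} = 0$
$E{\left(J,m \right)} = 27 + 9 J$ ($E{\left(J,m \right)} = 9 \left(3 + J\right) = 27 + 9 J$)
$X{\left(G,o \right)} = 27$ ($X{\left(G,o \right)} = 27 + 9 \cdot 0 = 27 + 0 = 27$)
$l{\left(S,y \right)} = S y$ ($l{\left(S,y \right)} = S y + 0 = S y$)
$\frac{1}{-40203 + l{\left(4 \left(-3\right) \left(-5\right),X{\left(1,-5 \right)} \right)}} = \frac{1}{-40203 + 4 \left(-3\right) \left(-5\right) 27} = \frac{1}{-40203 + \left(-12\right) \left(-5\right) 27} = \frac{1}{-40203 + 60 \cdot 27} = \frac{1}{-40203 + 1620} = \frac{1}{-38583} = - \frac{1}{38583}$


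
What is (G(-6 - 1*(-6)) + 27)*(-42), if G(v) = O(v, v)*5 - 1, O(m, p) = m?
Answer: -1092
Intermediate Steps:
G(v) = -1 + 5*v (G(v) = v*5 - 1 = 5*v - 1 = -1 + 5*v)
(G(-6 - 1*(-6)) + 27)*(-42) = ((-1 + 5*(-6 - 1*(-6))) + 27)*(-42) = ((-1 + 5*(-6 + 6)) + 27)*(-42) = ((-1 + 5*0) + 27)*(-42) = ((-1 + 0) + 27)*(-42) = (-1 + 27)*(-42) = 26*(-42) = -1092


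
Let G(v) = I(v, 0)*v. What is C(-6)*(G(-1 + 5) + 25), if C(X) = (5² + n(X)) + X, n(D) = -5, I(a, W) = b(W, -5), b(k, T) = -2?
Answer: 238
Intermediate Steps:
I(a, W) = -2
G(v) = -2*v
C(X) = 20 + X (C(X) = (5² - 5) + X = (25 - 5) + X = 20 + X)
C(-6)*(G(-1 + 5) + 25) = (20 - 6)*(-2*(-1 + 5) + 25) = 14*(-2*4 + 25) = 14*(-8 + 25) = 14*17 = 238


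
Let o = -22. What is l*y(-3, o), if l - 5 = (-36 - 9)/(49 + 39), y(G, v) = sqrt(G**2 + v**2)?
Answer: 395*sqrt(493)/88 ≈ 99.664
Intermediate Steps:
l = 395/88 (l = 5 + (-36 - 9)/(49 + 39) = 5 - 45/88 = 395/88 ≈ 4.4886)
l*y(-3, o) = 395*sqrt((-3)**2 + (-22)**2)/88 = 395*sqrt(9 + 484)/88 = 395*sqrt(493)/88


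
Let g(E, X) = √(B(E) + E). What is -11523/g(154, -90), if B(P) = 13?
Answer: -69*√167 ≈ -891.68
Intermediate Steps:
g(E, X) = √(13 + E)
-11523/g(154, -90) = -11523/√(13 + 154) = -11523*√167/167 = -69*√167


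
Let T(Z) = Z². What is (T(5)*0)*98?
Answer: 0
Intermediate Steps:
(T(5)*0)*98 = (5²*0)*98 = (25*0)*98 = 0*98 = 0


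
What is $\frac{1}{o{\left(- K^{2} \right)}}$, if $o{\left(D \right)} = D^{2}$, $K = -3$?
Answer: $\frac{1}{81} \approx 0.012346$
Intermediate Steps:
$\frac{1}{o{\left(- K^{2} \right)}} = \frac{1}{\left(- \left(-3\right)^{2}\right)^{2}} = \frac{1}{\left(\left(-1\right) 9\right)^{2}} = \frac{1}{\left(-9\right)^{2}} = \frac{1}{81}$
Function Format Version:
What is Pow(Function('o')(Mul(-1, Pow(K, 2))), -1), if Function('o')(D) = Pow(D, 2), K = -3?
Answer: Rational(1, 81) ≈ 0.012346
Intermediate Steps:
Pow(Function('o')(Mul(-1, Pow(K, 2))), -1) = Pow(Pow(Mul(-1, Pow(-3, 2)), 2), -1) = Pow(Pow(Mul(-1, 9), 2), -1) = Pow(Pow(-9, 2), -1) = Pow(81, -1) = Rational(1, 81)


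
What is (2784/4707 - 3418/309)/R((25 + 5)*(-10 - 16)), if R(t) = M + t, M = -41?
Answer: 564010/44226449 ≈ 0.012753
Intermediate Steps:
R(t) = -41 + t
(2784/4707 - 3418/309)/R((25 + 5)*(-10 - 16)) = (2784/4707 - 3418/309)/(-41 + (25 + 5)*(-10 - 16)) = (2784*(1/4707) - 3418*1/309)/(-41 + 30*(-26)) = (928/1569 - 3418/309)/(-41 - 780) = -564010/53869/(-821) = -564010/53869*(-1/821) = 564010/44226449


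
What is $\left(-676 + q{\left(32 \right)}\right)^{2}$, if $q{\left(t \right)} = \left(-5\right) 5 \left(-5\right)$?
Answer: $303601$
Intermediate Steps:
$q{\left(t \right)} = 125$ ($q{\left(t \right)} = \left(-25\right) \left(-5\right) = 125$)
$\left(-676 + q{\left(32 \right)}\right)^{2} = \left(-676 + 125\right)^{2} = \left(-551\right)^{2} = 303601$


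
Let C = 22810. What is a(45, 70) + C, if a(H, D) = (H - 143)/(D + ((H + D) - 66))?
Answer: 387756/17 ≈ 22809.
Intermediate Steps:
a(H, D) = (-143 + H)/(-66 + H + 2*D) (a(H, D) = (-143 + H)/(D + ((D + H) - 66)) = (-143 + H)/(D + (-66 + D + H)) = (-143 + H)/(-66 + H + 2*D))
a(45, 70) + C = (-143 + 45)/(-66 + 45 + 2*70) + 22810 = -98/(-66 + 45 + 140) + 22810 = -98/119 + 22810 = (1/119)*(-98) + 22810 = -14/17 + 22810 = 387756/17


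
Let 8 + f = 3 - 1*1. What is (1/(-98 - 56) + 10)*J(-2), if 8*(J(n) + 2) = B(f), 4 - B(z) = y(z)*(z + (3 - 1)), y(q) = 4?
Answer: 1539/308 ≈ 4.9967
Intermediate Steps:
f = -6 (f = -8 + (3 - 1*1) = -8 + (3 - 1) = -8 + 2 = -6)
B(z) = -4 - 4*z (B(z) = 4 - 4*(z + (3 - 1)) = 4 - 4*(z + 2) = 4 - 4*(2 + z) = 4 - (8 + 4*z) = 4 + (-8 - 4*z) = -4 - 4*z)
J(n) = ½ (J(n) = -2 + (-4 - 4*(-6))/8 = -2 + (-4 + 24)/8 = -2 + (⅛)*20 = -2 + 5/2 = ½)
(1/(-98 - 56) + 10)*J(-2) = (1/(-98 - 56) + 10)*(½) = (1/(-154) + 10)*(½) = (-1/154 + 10)*(½) = (1539/154)*(½) = 1539/308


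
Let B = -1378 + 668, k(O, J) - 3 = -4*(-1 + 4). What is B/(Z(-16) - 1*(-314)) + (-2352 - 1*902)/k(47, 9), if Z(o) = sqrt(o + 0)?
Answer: 79719247/221877 + 710*I/24653 ≈ 359.29 + 0.0288*I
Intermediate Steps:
k(O, J) = -9 (k(O, J) = 3 - 4*(-1 + 4) = 3 - 4*3 = 3 - 12 = -9)
B = -710
Z(o) = sqrt(o)
B/(Z(-16) - 1*(-314)) + (-2352 - 1*902)/k(47, 9) = -710/(sqrt(-16) - 1*(-314)) + (-2352 - 1*902)/(-9) = -710/(4*I + 314) + (-2352 - 902)*(-1/9) = -710*(314 - 4*I)/98612 - 3254*(-1/9) = -355*(314 - 4*I)/49306 + 3254/9 = 3254/9 - 355*(314 - 4*I)/49306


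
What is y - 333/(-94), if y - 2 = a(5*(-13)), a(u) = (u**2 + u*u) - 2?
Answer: 794633/94 ≈ 8453.5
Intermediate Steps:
a(u) = -2 + 2*u**2 (a(u) = (u**2 + u**2) - 2 = 2*u**2 - 2 = -2 + 2*u**2)
y = 8450 (y = 2 + (-2 + 2*(5*(-13))**2) = 2 + (-2 + 2*(-65)**2) = 2 + (-2 + 2*4225) = 2 + (-2 + 8450) = 2 + 8448 = 8450)
y - 333/(-94) = 8450 - 333/(-94) = 8450 - 333*(-1)/94 = 8450 - 1*(-333/94) = 8450 + 333/94 = 794633/94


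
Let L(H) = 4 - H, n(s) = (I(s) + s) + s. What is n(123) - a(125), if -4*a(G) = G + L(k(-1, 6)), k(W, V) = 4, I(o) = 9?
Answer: 1145/4 ≈ 286.25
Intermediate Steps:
n(s) = 9 + 2*s (n(s) = (9 + s) + s = 9 + 2*s)
a(G) = -G/4 (a(G) = -(G + (4 - 1*4))/4 = -(G + (4 - 4))/4 = -(G + 0)/4 = -G/4)
n(123) - a(125) = (9 + 2*123) - (-1)*125/4 = (9 + 246) - 1*(-125/4) = 255 + 125/4 = 1145/4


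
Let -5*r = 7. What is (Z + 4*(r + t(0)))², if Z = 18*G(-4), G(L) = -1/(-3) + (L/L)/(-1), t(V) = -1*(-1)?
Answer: 4624/25 ≈ 184.96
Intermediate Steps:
t(V) = 1
r = -7/5 (r = -⅕*7 = -7/5 ≈ -1.4000)
G(L) = -⅔ (G(L) = -1*(-⅓) + 1*(-1) = ⅓ - 1 = -⅔)
Z = -12 (Z = 18*(-⅔) = -12)
(Z + 4*(r + t(0)))² = (-12 + 4*(-7/5 + 1))² = (-12 + 4*(-⅖))² = (-12 - 8/5)² = (-68/5)² = 4624/25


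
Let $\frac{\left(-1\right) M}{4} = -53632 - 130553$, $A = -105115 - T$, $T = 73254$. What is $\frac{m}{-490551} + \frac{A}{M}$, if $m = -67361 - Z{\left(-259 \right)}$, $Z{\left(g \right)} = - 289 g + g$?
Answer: $\frac{5694453967}{120469514580} \approx 0.047269$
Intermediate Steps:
$Z{\left(g \right)} = - 288 g$
$A = -178369$ ($A = -105115 - 73254 = -178369$)
$M = 736740$ ($M = - 4 \left(-53632 - 130553\right) = \left(-4\right) \left(-184185\right) = 736740$)
$m = -141953$ ($m = -67361 - \left(-288\right) \left(-259\right) = -67361 - 74592 = -141953$)
$\frac{m}{-490551} + \frac{A}{M} = - \frac{141953}{-490551} - \frac{178369}{736740} = \left(-141953\right) \left(- \frac{1}{490551}\right) - \frac{178369}{736740} = \frac{141953}{490551} - \frac{178369}{736740} = \frac{5694453967}{120469514580}$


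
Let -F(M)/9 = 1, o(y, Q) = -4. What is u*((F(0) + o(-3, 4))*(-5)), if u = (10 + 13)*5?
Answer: 7475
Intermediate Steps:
F(M) = -9 (F(M) = -9*1 = -9)
u = 115 (u = 23*5 = 115)
u*((F(0) + o(-3, 4))*(-5)) = 115*((-9 - 4)*(-5)) = 115*(-13*(-5)) = 115*65 = 7475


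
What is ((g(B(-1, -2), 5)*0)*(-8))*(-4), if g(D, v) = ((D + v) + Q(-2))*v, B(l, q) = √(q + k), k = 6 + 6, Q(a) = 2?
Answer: 0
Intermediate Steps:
k = 12
B(l, q) = √(12 + q) (B(l, q) = √(q + 12) = √(12 + q))
g(D, v) = v*(2 + D + v) (g(D, v) = ((D + v) + 2)*v = (2 + D + v)*v = v*(2 + D + v))
((g(B(-1, -2), 5)*0)*(-8))*(-4) = (((5*(2 + √(12 - 2) + 5))*0)*(-8))*(-4) = (((5*(2 + √10 + 5))*0)*(-8))*(-4) = (((5*(7 + √10))*0)*(-8))*(-4) = (((35 + 5*√10)*0)*(-8))*(-4) = (0*(-8))*(-4) = 0*(-4) = 0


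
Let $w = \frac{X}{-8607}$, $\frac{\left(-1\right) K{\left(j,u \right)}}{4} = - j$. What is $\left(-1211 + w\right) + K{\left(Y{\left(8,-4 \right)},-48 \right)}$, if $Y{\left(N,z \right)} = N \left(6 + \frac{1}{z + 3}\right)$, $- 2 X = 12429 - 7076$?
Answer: $- \frac{18086561}{17214} \approx -1050.7$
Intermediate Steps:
$X = - \frac{5353}{2}$ ($X = - \frac{12429 - 7076}{2} = \left(- \frac{1}{2}\right) 5353 = - \frac{5353}{2} \approx -2676.5$)
$Y{\left(N,z \right)} = N \left(6 + \frac{1}{3 + z}\right)$
$K{\left(j,u \right)} = 4 j$ ($K{\left(j,u \right)} = - 4 \left(- j\right) = 4 j$)
$w = \frac{5353}{17214}$ ($w = - \frac{5353}{2 \left(-8607\right)} = \left(- \frac{5353}{2}\right) \left(- \frac{1}{8607}\right) = \frac{5353}{17214} \approx 0.31097$)
$\left(-1211 + w\right) + K{\left(Y{\left(8,-4 \right)},-48 \right)} = \left(-1211 + \frac{5353}{17214}\right) + 4 \frac{8 \left(19 + 6 \left(-4\right)\right)}{3 - 4} = - \frac{20840801}{17214} + 4 \frac{8 \left(19 - 24\right)}{-1} = - \frac{20840801}{17214} + 4 \cdot 8 \left(-1\right) \left(-5\right) = - \frac{20840801}{17214} + 4 \cdot 40 = - \frac{20840801}{17214} + 160 = - \frac{18086561}{17214}$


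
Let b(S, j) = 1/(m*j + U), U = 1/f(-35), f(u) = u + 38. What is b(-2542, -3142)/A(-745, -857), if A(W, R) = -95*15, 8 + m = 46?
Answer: 1/170138825 ≈ 5.8776e-9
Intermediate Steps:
m = 38 (m = -8 + 46 = 38)
f(u) = 38 + u
A(W, R) = -1425
U = ⅓ (U = 1/(38 - 35) = 1/3 = ⅓ ≈ 0.33333)
b(S, j) = 1/(⅓ + 38*j) (b(S, j) = 1/(38*j + ⅓) = 1/(⅓ + 38*j))
b(-2542, -3142)/A(-745, -857) = (3/(1 + 114*(-3142)))/(-1425) = (3/(1 - 358188))*(-1/1425) = (3/(-358187))*(-1/1425) = (3*(-1/358187))*(-1/1425) = -3/358187*(-1/1425) = 1/170138825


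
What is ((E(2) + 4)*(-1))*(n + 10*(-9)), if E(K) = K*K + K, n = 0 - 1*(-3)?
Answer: 870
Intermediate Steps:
n = 3 (n = 0 + 3 = 3)
E(K) = K + K**2 (E(K) = K**2 + K = K + K**2)
((E(2) + 4)*(-1))*(n + 10*(-9)) = ((2*(1 + 2) + 4)*(-1))*(3 + 10*(-9)) = ((2*3 + 4)*(-1))*(3 - 90) = ((6 + 4)*(-1))*(-87) = (10*(-1))*(-87) = -10*(-87) = 870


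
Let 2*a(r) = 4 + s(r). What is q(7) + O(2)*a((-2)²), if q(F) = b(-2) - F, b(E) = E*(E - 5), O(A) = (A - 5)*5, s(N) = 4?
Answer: -53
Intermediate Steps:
O(A) = -25 + 5*A (O(A) = (-5 + A)*5 = -25 + 5*A)
b(E) = E*(-5 + E)
a(r) = 4 (a(r) = (4 + 4)/2 = (½)*8 = 4)
q(F) = 14 - F (q(F) = -2*(-5 - 2) - F = -2*(-7) - F = 14 - F)
q(7) + O(2)*a((-2)²) = (14 - 1*7) + (-25 + 5*2)*4 = (14 - 7) + (-25 + 10)*4 = 7 - 15*4 = 7 - 60 = -53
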